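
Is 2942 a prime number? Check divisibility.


2942 / 2 = 1471 (exact division)
2942 is NOT prime.

No, 2942 is not prime


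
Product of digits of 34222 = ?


3 × 4 × 2 × 2 × 2 = 96


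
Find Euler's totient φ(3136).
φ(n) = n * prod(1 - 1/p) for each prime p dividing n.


3136 = 2^6 × 7^2
Prime factors: 2, 7
φ(3136) = 3136 × (1-1/2) × (1-1/7)
= 3136 × 1/2 × 6/7 = 1344

φ(3136) = 1344


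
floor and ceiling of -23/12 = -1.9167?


-23/12 = -1.9167
floor = -2
ceil = -1

floor = -2, ceil = -1


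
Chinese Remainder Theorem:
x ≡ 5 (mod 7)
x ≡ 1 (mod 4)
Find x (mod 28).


M = 7*4 = 28
M1 = M/7 = 4, M2 = M/4 = 7
M1^(-1) mod 7 = 2, M2^(-1) mod 4 = 3
x = 5*4*2 + 1*7*3 = 61
61 mod 28 = 5
Check: 5 mod 7 = 5 ✓, 5 mod 4 = 1 ✓

x ≡ 5 (mod 28)


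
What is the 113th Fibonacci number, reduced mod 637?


F(k) mod 637 for k=1..113:
1, 1, 2, 3, 5, 8, 13, 21, 34, 55, 89, 144, 233, 377, 610, 350, 323, 36, 359, 395, 117, 512, 629, 504, 496, 363, 222, 585, 170, 118, 288, 406, 57, 463, 520, 346, 229, 575, 167, 105, 272, 377, 12, 389, 401, 153, 554, 70, 624, 57, 44, 101, 145, 246, 391, 0, 391, 391, 145, 536, 44, 580, 624, 567, 554, 484, 401, 248, 12, 260, 272, 532, 167, 62, 229, 291, 520, 174, 57, 231, 288, 519, 170, 52, 222, 274, 496, 133, 629, 125, 117, 242, 359, 601, 323, 287, 610, 260, 233, 493, 89, 582, 34, 616, 13, 629, 5, 634, 2, 636, 1, 0, 1
F(113) mod 637 = 1


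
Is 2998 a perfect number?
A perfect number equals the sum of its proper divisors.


Proper divisors of 2998: 1, 2, 1499
Sum = 1 + 2 + 1499 = 1502

No, 2998 is not perfect (1502 ≠ 2998)


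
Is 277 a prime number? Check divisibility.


Check divisors up to sqrt(277) = 16.6433
No divisors found.
277 is prime.

Yes, 277 is prime


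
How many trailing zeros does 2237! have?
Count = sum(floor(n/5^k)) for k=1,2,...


floor(2237/5) = 447
floor(2237/25) = 89
floor(2237/125) = 17
floor(2237/625) = 3
Total = 556

556 trailing zeros


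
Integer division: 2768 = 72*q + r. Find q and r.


2768 = 72 * 38 + 32
Check: 2736 + 32 = 2768

q = 38, r = 32


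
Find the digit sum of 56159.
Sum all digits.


5 + 6 + 1 + 5 + 9 = 26


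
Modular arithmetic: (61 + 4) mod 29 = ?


61 + 4 = 65
65 mod 29 = 7


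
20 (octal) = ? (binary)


20 (base 8) = 16 (decimal)
16 (decimal) = 10000 (base 2)


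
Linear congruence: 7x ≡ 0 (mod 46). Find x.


GCD(7, 46) = 1, unique solution
a^(-1) mod 46 = 33
x = 33 * 0 mod 46 = 0

x ≡ 0 (mod 46)


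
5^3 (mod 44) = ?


5^1 mod 44 = 5
5^2 mod 44 = 25
5^3 mod 44 = 37


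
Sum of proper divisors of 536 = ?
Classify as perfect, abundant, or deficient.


Proper divisors: 1, 2, 4, 8, 67, 134, 268
Sum = 1 + 2 + 4 + 8 + 67 + 134 + 268 = 484
484 < 536 → deficient

s(536) = 484 (deficient)


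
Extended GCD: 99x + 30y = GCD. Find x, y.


Tabular extended Euclidean (each row: r = 99*s + 30*t):
r=99, s=1, t=0
r=30, s=0, t=1
q=3: r=9, s=1, t=-3   [99*(1) + 30*(-3) = 9]
q=3: r=3, s=-3, t=10   [99*(-3) + 30*(10) = 3]
q=3: r=0, s=10, t=-33   [99*(10) + 30*(-33) = 0]
GCD = 3; from the row with r=3: x=-3, y=10
Check: 99*(-3) + 30*(10) = -297 + 300 = 3

GCD = 3, x = -3, y = 10


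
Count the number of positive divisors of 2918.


2918 = 2^1 × 1459^1
d(2918) = (1+1) × (1+1) = 4

4 divisors


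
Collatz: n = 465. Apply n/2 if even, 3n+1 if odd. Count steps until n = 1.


465 → 1396 → 698 → 349 → 1048 → 524 → 262 → 131 → 394 → 197 → 592 → 296 → 148 → 74 → 37 → 112 → 56 → 28 → 14 → 7 → 22 → 11 → 34 → 17 → 52 → 26 → 13 → 40 → 20 → 10 → 5 → 16 → 8 → 4 → 2 → 1
Total steps = 35

35 steps


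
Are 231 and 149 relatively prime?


Euclidean algorithm:
231 = 1 * 149 + 82
149 = 1 * 82 + 67
82 = 1 * 67 + 15
67 = 4 * 15 + 7
15 = 2 * 7 + 1
7 = 7 * 1 + 0
GCD(231, 149) = 1

Yes, coprime (GCD = 1)


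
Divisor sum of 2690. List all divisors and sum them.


Divisors of 2690: 1, 2, 5, 10, 269, 538, 1345, 2690
Sum = 1 + 2 + 5 + 10 + 269 + 538 + 1345 + 2690 = 4860

σ(2690) = 4860


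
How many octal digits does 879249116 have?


879249116 in base 8 = 6432043334
Number of digits = 10

10 digits (base 8)


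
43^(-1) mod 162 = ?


Use the extended Euclidean algorithm on (162, 43); each row r = 162*s + 43*t:
r=162, s=1, t=0
r=43, s=0, t=1
q=3: r=33, s=1, t=-3   [162*(1) + 43*(-3) = 33]
q=1: r=10, s=-1, t=4   [162*(-1) + 43*(4) = 10]
q=3: r=3, s=4, t=-15   [162*(4) + 43*(-15) = 3]
q=3: r=1, s=-13, t=49   [162*(-13) + 43*(49) = 1]
q=3: r=0, s=43, t=-162   [162*(43) + 43*(-162) = 0]
GCD = 1 with t = 49, so 43*(49) ≡ 1 (mod 162)
Inverse = 49 mod 162 = 49
Check: 43 * 49 = 2107 ≡ 1 (mod 162)

43^(-1) ≡ 49 (mod 162)


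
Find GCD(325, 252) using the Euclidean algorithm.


325 = 1 * 252 + 73
252 = 3 * 73 + 33
73 = 2 * 33 + 7
33 = 4 * 7 + 5
7 = 1 * 5 + 2
5 = 2 * 2 + 1
2 = 2 * 1 + 0
GCD = 1


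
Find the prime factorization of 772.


772 / 2 = 386
386 / 2 = 193
193 / 193 = 1
772 = 2^2 × 193


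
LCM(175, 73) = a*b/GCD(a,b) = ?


GCD(175, 73) = 1
LCM = 175*73/1 = 12775/1 = 12775

LCM = 12775


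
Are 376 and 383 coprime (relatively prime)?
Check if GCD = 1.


Euclidean algorithm:
383 = 1 * 376 + 7
376 = 53 * 7 + 5
7 = 1 * 5 + 2
5 = 2 * 2 + 1
2 = 2 * 1 + 0
GCD(376, 383) = 1

Yes, coprime (GCD = 1)


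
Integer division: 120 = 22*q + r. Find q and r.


120 = 22 * 5 + 10
Check: 110 + 10 = 120

q = 5, r = 10


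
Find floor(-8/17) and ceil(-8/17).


-8/17 = -0.4706
floor = -1
ceil = 0

floor = -1, ceil = 0


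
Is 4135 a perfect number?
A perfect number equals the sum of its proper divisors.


Proper divisors of 4135: 1, 5, 827
Sum = 1 + 5 + 827 = 833

No, 4135 is not perfect (833 ≠ 4135)


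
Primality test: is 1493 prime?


Check divisors up to sqrt(1493) = 38.6394
No divisors found.
1493 is prime.

Yes, 1493 is prime


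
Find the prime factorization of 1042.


1042 / 2 = 521
521 / 521 = 1
1042 = 2 × 521


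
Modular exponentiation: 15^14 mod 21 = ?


15^1 mod 21 = 15
15^2 mod 21 = 15
15^3 mod 21 = 15
15^4 mod 21 = 15
15^5 mod 21 = 15
15^6 mod 21 = 15
15^7 mod 21 = 15
15^8 mod 21 = 15
15^9 mod 21 = 15
15^10 mod 21 = 15
15^11 mod 21 = 15
15^12 mod 21 = 15
15^13 mod 21 = 15
15^14 mod 21 = 15


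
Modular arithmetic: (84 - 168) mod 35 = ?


84 - 168 = -84
-84 mod 35 = 21


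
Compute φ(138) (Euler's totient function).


138 = 2 × 3 × 23
Prime factors: 2, 3, 23
φ(138) = 138 × (1-1/2) × (1-1/3) × (1-1/23)
= 138 × 1/2 × 2/3 × 22/23 = 44

φ(138) = 44


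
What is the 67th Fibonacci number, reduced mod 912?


F(k) mod 912 for k=1..67:
1, 1, 2, 3, 5, 8, 13, 21, 34, 55, 89, 144, 233, 377, 610, 75, 685, 760, 533, 381, 2, 383, 385, 768, 241, 97, 338, 435, 773, 296, 157, 453, 610, 151, 761, 0, 761, 761, 610, 459, 157, 616, 773, 477, 338, 815, 241, 144, 385, 529, 2, 531, 533, 152, 685, 837, 610, 535, 233, 768, 89, 857, 34, 891, 13, 904, 5
F(67) mod 912 = 5


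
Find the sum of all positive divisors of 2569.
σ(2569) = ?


Divisors of 2569: 1, 7, 367, 2569
Sum = 1 + 7 + 367 + 2569 = 2944

σ(2569) = 2944


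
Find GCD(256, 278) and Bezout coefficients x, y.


Tabular extended Euclidean (each row: r = 256*s + 278*t):
r=256, s=1, t=0
r=278, s=0, t=1
q=0: r=256, s=1, t=0   [256*(1) + 278*(0) = 256]
q=1: r=22, s=-1, t=1   [256*(-1) + 278*(1) = 22]
q=11: r=14, s=12, t=-11   [256*(12) + 278*(-11) = 14]
q=1: r=8, s=-13, t=12   [256*(-13) + 278*(12) = 8]
q=1: r=6, s=25, t=-23   [256*(25) + 278*(-23) = 6]
q=1: r=2, s=-38, t=35   [256*(-38) + 278*(35) = 2]
q=3: r=0, s=139, t=-128   [256*(139) + 278*(-128) = 0]
GCD = 2; from the row with r=2: x=-38, y=35
Check: 256*(-38) + 278*(35) = -9728 + 9730 = 2

GCD = 2, x = -38, y = 35


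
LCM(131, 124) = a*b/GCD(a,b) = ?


GCD(131, 124) = 1
LCM = 131*124/1 = 16244/1 = 16244

LCM = 16244


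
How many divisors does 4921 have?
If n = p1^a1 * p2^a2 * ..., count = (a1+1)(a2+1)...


4921 = 7^1 × 19^1 × 37^1
d(4921) = (1+1) × (1+1) × (1+1) = 8

8 divisors


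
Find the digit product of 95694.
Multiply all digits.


9 × 5 × 6 × 9 × 4 = 9720


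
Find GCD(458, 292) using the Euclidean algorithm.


458 = 1 * 292 + 166
292 = 1 * 166 + 126
166 = 1 * 126 + 40
126 = 3 * 40 + 6
40 = 6 * 6 + 4
6 = 1 * 4 + 2
4 = 2 * 2 + 0
GCD = 2


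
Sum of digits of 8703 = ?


8 + 7 + 0 + 3 = 18


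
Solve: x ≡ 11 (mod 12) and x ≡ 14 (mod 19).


M = 12*19 = 228
M1 = M/12 = 19, M2 = M/19 = 12
M1^(-1) mod 12 = 7, M2^(-1) mod 19 = 8
x = 11*19*7 + 14*12*8 = 2807
2807 mod 228 = 71
Check: 71 mod 12 = 11 ✓, 71 mod 19 = 14 ✓

x ≡ 71 (mod 228)


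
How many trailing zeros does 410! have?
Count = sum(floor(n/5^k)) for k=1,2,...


floor(410/5) = 82
floor(410/25) = 16
floor(410/125) = 3
Total = 101

101 trailing zeros


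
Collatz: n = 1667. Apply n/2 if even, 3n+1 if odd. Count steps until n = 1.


1667 → 5002 → 2501 → 7504 → 3752 → 1876 → 938 → 469 → 1408 → 704 → 352 → 176 → 88 → 44 → 22 → 11 → 34 → 17 → 52 → 26 → 13 → 40 → 20 → 10 → 5 → 16 → 8 → 4 → 2 → 1
Total steps = 29

29 steps


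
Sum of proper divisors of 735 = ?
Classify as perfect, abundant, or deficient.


Proper divisors: 1, 3, 5, 7, 15, 21, 35, 49, 105, 147, 245
Sum = 1 + 3 + 5 + 7 + 15 + 21 + 35 + 49 + 105 + 147 + 245 = 633
633 < 735 → deficient

s(735) = 633 (deficient)


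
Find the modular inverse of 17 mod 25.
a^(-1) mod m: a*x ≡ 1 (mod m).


Use the extended Euclidean algorithm on (25, 17); each row r = 25*s + 17*t:
r=25, s=1, t=0
r=17, s=0, t=1
q=1: r=8, s=1, t=-1   [25*(1) + 17*(-1) = 8]
q=2: r=1, s=-2, t=3   [25*(-2) + 17*(3) = 1]
q=8: r=0, s=17, t=-25   [25*(17) + 17*(-25) = 0]
GCD = 1 with t = 3, so 17*(3) ≡ 1 (mod 25)
Inverse = 3 mod 25 = 3
Check: 17 * 3 = 51 ≡ 1 (mod 25)

17^(-1) ≡ 3 (mod 25)


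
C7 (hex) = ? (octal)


C7 (base 16) = 199 (decimal)
199 (decimal) = 307 (base 8)


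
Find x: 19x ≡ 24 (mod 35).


GCD(19, 35) = 1, unique solution
a^(-1) mod 35 = 24
x = 24 * 24 mod 35 = 16

x ≡ 16 (mod 35)


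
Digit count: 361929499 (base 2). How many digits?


361929499 in base 2 = 10101100100101001101100011011
Number of digits = 29

29 digits (base 2)


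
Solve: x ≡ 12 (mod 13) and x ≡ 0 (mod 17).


M = 13*17 = 221
M1 = M/13 = 17, M2 = M/17 = 13
M1^(-1) mod 13 = 10, M2^(-1) mod 17 = 4
x = 12*17*10 + 0*13*4 = 2040
2040 mod 221 = 51
Check: 51 mod 13 = 12 ✓, 51 mod 17 = 0 ✓

x ≡ 51 (mod 221)


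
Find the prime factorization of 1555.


1555 / 5 = 311
311 / 311 = 1
1555 = 5 × 311


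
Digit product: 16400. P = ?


1 × 6 × 4 × 0 × 0 = 0


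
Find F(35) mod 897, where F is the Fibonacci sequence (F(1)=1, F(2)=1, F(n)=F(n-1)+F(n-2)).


F(k) mod 897 for k=1..35:
1, 1, 2, 3, 5, 8, 13, 21, 34, 55, 89, 144, 233, 377, 610, 90, 700, 790, 593, 486, 182, 668, 850, 621, 574, 298, 872, 273, 248, 521, 769, 393, 265, 658, 26
F(35) mod 897 = 26


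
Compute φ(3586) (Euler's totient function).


3586 = 2 × 11 × 163
Prime factors: 2, 11, 163
φ(3586) = 3586 × (1-1/2) × (1-1/11) × (1-1/163)
= 3586 × 1/2 × 10/11 × 162/163 = 1620

φ(3586) = 1620


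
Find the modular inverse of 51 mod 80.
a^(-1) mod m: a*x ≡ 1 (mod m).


Use the extended Euclidean algorithm on (80, 51); each row r = 80*s + 51*t:
r=80, s=1, t=0
r=51, s=0, t=1
q=1: r=29, s=1, t=-1   [80*(1) + 51*(-1) = 29]
q=1: r=22, s=-1, t=2   [80*(-1) + 51*(2) = 22]
q=1: r=7, s=2, t=-3   [80*(2) + 51*(-3) = 7]
q=3: r=1, s=-7, t=11   [80*(-7) + 51*(11) = 1]
q=7: r=0, s=51, t=-80   [80*(51) + 51*(-80) = 0]
GCD = 1 with t = 11, so 51*(11) ≡ 1 (mod 80)
Inverse = 11 mod 80 = 11
Check: 51 * 11 = 561 ≡ 1 (mod 80)

51^(-1) ≡ 11 (mod 80)


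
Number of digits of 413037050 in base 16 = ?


413037050 in base 16 = 189E71FA
Number of digits = 8

8 digits (base 16)


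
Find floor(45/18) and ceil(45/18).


45/18 = 2.5000
floor = 2
ceil = 3

floor = 2, ceil = 3


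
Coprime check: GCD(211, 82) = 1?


Euclidean algorithm:
211 = 2 * 82 + 47
82 = 1 * 47 + 35
47 = 1 * 35 + 12
35 = 2 * 12 + 11
12 = 1 * 11 + 1
11 = 11 * 1 + 0
GCD(211, 82) = 1

Yes, coprime (GCD = 1)


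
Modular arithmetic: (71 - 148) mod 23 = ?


71 - 148 = -77
-77 mod 23 = 15


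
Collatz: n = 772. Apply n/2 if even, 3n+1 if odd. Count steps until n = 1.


772 → 386 → 193 → 580 → 290 → 145 → 436 → 218 → 109 → 328 → 164 → 82 → 41 → 124 → 62 → 31 → 94 → 47 → 142 → 71 → 214 → 107 → 322 → 161 → 484 → 242 → 121 → 364 → 182 → 91 → 274 → 137 → 412 → 206 → 103 → 310 → 155 → 466 → 233 → 700 → 350 → 175 → 526 → 263 → 790 → 395 → 1186 → 593 → 1780 → 890 → 445 → 1336 → 668 → 334 → 167 → 502 → 251 → 754 → 377 → 1132 → 566 → 283 → 850 → 425 → 1276 → 638 → 319 → 958 → 479 → 1438 → 719 → 2158 → 1079 → 3238 → 1619 → 4858 → 2429 → 7288 → 3644 → 1822 → 911 → 2734 → 1367 → 4102 → 2051 → 6154 → 3077 → 9232 → 4616 → 2308 → 1154 → 577 → 1732 → 866 → 433 → 1300 → 650 → 325 → 976 → 488 → 244 → 122 → 61 → 184 → 92 → 46 → 23 → 70 → 35 → 106 → 53 → 160 → 80 → 40 → 20 → 10 → 5 → 16 → 8 → 4 → 2 → 1
Total steps = 121

121 steps


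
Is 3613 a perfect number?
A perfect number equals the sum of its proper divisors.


Proper divisors of 3613: 1
Sum = 1 = 1

No, 3613 is not perfect (1 ≠ 3613)


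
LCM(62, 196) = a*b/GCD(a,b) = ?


GCD(62, 196) = 2
LCM = 62*196/2 = 12152/2 = 6076

LCM = 6076


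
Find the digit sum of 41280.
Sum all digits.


4 + 1 + 2 + 8 + 0 = 15


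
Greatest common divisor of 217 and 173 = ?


217 = 1 * 173 + 44
173 = 3 * 44 + 41
44 = 1 * 41 + 3
41 = 13 * 3 + 2
3 = 1 * 2 + 1
2 = 2 * 1 + 0
GCD = 1


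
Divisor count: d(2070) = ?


2070 = 2^1 × 3^2 × 5^1 × 23^1
d(2070) = (1+1) × (2+1) × (1+1) × (1+1) = 24

24 divisors


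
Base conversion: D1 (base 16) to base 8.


D1 (base 16) = 209 (decimal)
209 (decimal) = 321 (base 8)


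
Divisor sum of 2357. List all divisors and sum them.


Divisors of 2357: 1, 2357
Sum = 1 + 2357 = 2358

σ(2357) = 2358


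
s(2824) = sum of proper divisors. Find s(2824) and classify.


Proper divisors: 1, 2, 4, 8, 353, 706, 1412
Sum = 1 + 2 + 4 + 8 + 353 + 706 + 1412 = 2486
2486 < 2824 → deficient

s(2824) = 2486 (deficient)


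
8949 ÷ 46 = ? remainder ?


8949 = 46 * 194 + 25
Check: 8924 + 25 = 8949

q = 194, r = 25


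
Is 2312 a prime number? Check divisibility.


2312 / 2 = 1156 (exact division)
2312 is NOT prime.

No, 2312 is not prime


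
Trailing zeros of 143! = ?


floor(143/5) = 28
floor(143/25) = 5
floor(143/125) = 1
Total = 34

34 trailing zeros


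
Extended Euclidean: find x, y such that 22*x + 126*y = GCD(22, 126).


Tabular extended Euclidean (each row: r = 22*s + 126*t):
r=22, s=1, t=0
r=126, s=0, t=1
q=0: r=22, s=1, t=0   [22*(1) + 126*(0) = 22]
q=5: r=16, s=-5, t=1   [22*(-5) + 126*(1) = 16]
q=1: r=6, s=6, t=-1   [22*(6) + 126*(-1) = 6]
q=2: r=4, s=-17, t=3   [22*(-17) + 126*(3) = 4]
q=1: r=2, s=23, t=-4   [22*(23) + 126*(-4) = 2]
q=2: r=0, s=-63, t=11   [22*(-63) + 126*(11) = 0]
GCD = 2; from the row with r=2: x=23, y=-4
Check: 22*(23) + 126*(-4) = 506 - 504 = 2

GCD = 2, x = 23, y = -4


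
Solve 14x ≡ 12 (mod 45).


GCD(14, 45) = 1, unique solution
a^(-1) mod 45 = 29
x = 29 * 12 mod 45 = 33

x ≡ 33 (mod 45)


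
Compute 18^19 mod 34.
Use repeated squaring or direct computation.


18^1 mod 34 = 18
18^2 mod 34 = 18
18^3 mod 34 = 18
18^4 mod 34 = 18
18^5 mod 34 = 18
18^6 mod 34 = 18
18^7 mod 34 = 18
18^8 mod 34 = 18
18^9 mod 34 = 18
18^10 mod 34 = 18
18^11 mod 34 = 18
18^12 mod 34 = 18
18^13 mod 34 = 18
18^14 mod 34 = 18
18^15 mod 34 = 18
18^16 mod 34 = 18
18^17 mod 34 = 18
18^18 mod 34 = 18
18^19 mod 34 = 18


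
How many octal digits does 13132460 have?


13132460 in base 8 = 62061254
Number of digits = 8

8 digits (base 8)


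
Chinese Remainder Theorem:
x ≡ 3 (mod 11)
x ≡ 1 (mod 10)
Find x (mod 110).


M = 11*10 = 110
M1 = M/11 = 10, M2 = M/10 = 11
M1^(-1) mod 11 = 10, M2^(-1) mod 10 = 1
x = 3*10*10 + 1*11*1 = 311
311 mod 110 = 91
Check: 91 mod 11 = 3 ✓, 91 mod 10 = 1 ✓

x ≡ 91 (mod 110)


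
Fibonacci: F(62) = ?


Sequence: 1, 1, 2, 3, 5, 8, 13, 21, 34, 55, 89, 144, 233, 377, 610, 987, 1597, 2584, 4181, 6765, 10946, 17711, 28657, 46368, 75025, 121393, 196418, 317811, 514229, 832040, 1346269, 2178309, 3524578, 5702887, 9227465, 14930352, 24157817, 39088169, 63245986, 102334155, 165580141, 267914296, 433494437, 701408733, 1134903170, 1836311903, 2971215073, 4807526976, 7778742049, 12586269025, 20365011074, 32951280099, 53316291173, 86267571272, 139583862445, 225851433717, 365435296162, 591286729879, 956722026041, 1548008755920, 2504730781961, 4052739537881
F(62) = 4052739537881


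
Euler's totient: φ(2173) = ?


2173 = 41 × 53
Prime factors: 41, 53
φ(2173) = 2173 × (1-1/41) × (1-1/53)
= 2173 × 40/41 × 52/53 = 2080

φ(2173) = 2080


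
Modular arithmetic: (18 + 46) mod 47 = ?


18 + 46 = 64
64 mod 47 = 17


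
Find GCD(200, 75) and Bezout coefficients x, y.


Tabular extended Euclidean (each row: r = 200*s + 75*t):
r=200, s=1, t=0
r=75, s=0, t=1
q=2: r=50, s=1, t=-2   [200*(1) + 75*(-2) = 50]
q=1: r=25, s=-1, t=3   [200*(-1) + 75*(3) = 25]
q=2: r=0, s=3, t=-8   [200*(3) + 75*(-8) = 0]
GCD = 25; from the row with r=25: x=-1, y=3
Check: 200*(-1) + 75*(3) = -200 + 225 = 25

GCD = 25, x = -1, y = 3


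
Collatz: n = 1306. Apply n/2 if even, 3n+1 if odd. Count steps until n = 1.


1306 → 653 → 1960 → 980 → 490 → 245 → 736 → 368 → 184 → 92 → 46 → 23 → 70 → 35 → 106 → 53 → 160 → 80 → 40 → 20 → 10 → 5 → 16 → 8 → 4 → 2 → 1
Total steps = 26

26 steps


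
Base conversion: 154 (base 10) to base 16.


154 (base 10) = 154 (decimal)
154 (decimal) = 9A (base 16)


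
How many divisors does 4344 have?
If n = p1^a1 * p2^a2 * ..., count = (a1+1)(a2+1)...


4344 = 2^3 × 3^1 × 181^1
d(4344) = (3+1) × (1+1) × (1+1) = 16

16 divisors


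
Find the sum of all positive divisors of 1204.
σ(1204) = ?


Divisors of 1204: 1, 2, 4, 7, 14, 28, 43, 86, 172, 301, 602, 1204
Sum = 1 + 2 + 4 + 7 + 14 + 28 + 43 + 86 + 172 + 301 + 602 + 1204 = 2464

σ(1204) = 2464


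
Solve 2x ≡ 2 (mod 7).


GCD(2, 7) = 1, unique solution
a^(-1) mod 7 = 4
x = 4 * 2 mod 7 = 1

x ≡ 1 (mod 7)


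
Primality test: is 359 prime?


Check divisors up to sqrt(359) = 18.9473
No divisors found.
359 is prime.

Yes, 359 is prime


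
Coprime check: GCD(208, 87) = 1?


Euclidean algorithm:
208 = 2 * 87 + 34
87 = 2 * 34 + 19
34 = 1 * 19 + 15
19 = 1 * 15 + 4
15 = 3 * 4 + 3
4 = 1 * 3 + 1
3 = 3 * 1 + 0
GCD(208, 87) = 1

Yes, coprime (GCD = 1)


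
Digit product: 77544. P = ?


7 × 7 × 5 × 4 × 4 = 3920


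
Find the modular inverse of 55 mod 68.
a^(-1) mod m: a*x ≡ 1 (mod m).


Use the extended Euclidean algorithm on (68, 55); each row r = 68*s + 55*t:
r=68, s=1, t=0
r=55, s=0, t=1
q=1: r=13, s=1, t=-1   [68*(1) + 55*(-1) = 13]
q=4: r=3, s=-4, t=5   [68*(-4) + 55*(5) = 3]
q=4: r=1, s=17, t=-21   [68*(17) + 55*(-21) = 1]
q=3: r=0, s=-55, t=68   [68*(-55) + 55*(68) = 0]
GCD = 1 with t = -21, so 55*(-21) ≡ 1 (mod 68)
Inverse = -21 mod 68 = 47
Check: 55 * 47 = 2585 ≡ 1 (mod 68)

55^(-1) ≡ 47 (mod 68)


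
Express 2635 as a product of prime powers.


2635 / 5 = 527
527 / 17 = 31
31 / 31 = 1
2635 = 5 × 17 × 31


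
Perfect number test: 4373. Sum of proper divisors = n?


Proper divisors of 4373: 1
Sum = 1 = 1

No, 4373 is not perfect (1 ≠ 4373)


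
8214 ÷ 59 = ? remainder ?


8214 = 59 * 139 + 13
Check: 8201 + 13 = 8214

q = 139, r = 13


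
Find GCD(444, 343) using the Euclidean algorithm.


444 = 1 * 343 + 101
343 = 3 * 101 + 40
101 = 2 * 40 + 21
40 = 1 * 21 + 19
21 = 1 * 19 + 2
19 = 9 * 2 + 1
2 = 2 * 1 + 0
GCD = 1


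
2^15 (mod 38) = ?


2^1 mod 38 = 2
2^2 mod 38 = 4
2^3 mod 38 = 8
2^4 mod 38 = 16
2^5 mod 38 = 32
2^6 mod 38 = 26
2^7 mod 38 = 14
2^8 mod 38 = 28
2^9 mod 38 = 18
2^10 mod 38 = 36
2^11 mod 38 = 34
2^12 mod 38 = 30
2^13 mod 38 = 22
2^14 mod 38 = 6
2^15 mod 38 = 12


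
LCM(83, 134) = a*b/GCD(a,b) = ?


GCD(83, 134) = 1
LCM = 83*134/1 = 11122/1 = 11122

LCM = 11122


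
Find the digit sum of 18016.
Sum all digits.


1 + 8 + 0 + 1 + 6 = 16


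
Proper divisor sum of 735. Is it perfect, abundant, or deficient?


Proper divisors: 1, 3, 5, 7, 15, 21, 35, 49, 105, 147, 245
Sum = 1 + 3 + 5 + 7 + 15 + 21 + 35 + 49 + 105 + 147 + 245 = 633
633 < 735 → deficient

s(735) = 633 (deficient)


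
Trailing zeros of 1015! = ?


floor(1015/5) = 203
floor(1015/25) = 40
floor(1015/125) = 8
floor(1015/625) = 1
Total = 252

252 trailing zeros


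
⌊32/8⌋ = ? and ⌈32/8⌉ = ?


32/8 = 4.0000
floor = 4
ceil = 4

floor = 4, ceil = 4


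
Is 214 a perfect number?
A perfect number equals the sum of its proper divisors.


Proper divisors of 214: 1, 2, 107
Sum = 1 + 2 + 107 = 110

No, 214 is not perfect (110 ≠ 214)


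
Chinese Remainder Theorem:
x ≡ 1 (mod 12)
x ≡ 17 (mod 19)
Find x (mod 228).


M = 12*19 = 228
M1 = M/12 = 19, M2 = M/19 = 12
M1^(-1) mod 12 = 7, M2^(-1) mod 19 = 8
x = 1*19*7 + 17*12*8 = 1765
1765 mod 228 = 169
Check: 169 mod 12 = 1 ✓, 169 mod 19 = 17 ✓

x ≡ 169 (mod 228)


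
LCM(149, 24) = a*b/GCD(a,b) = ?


GCD(149, 24) = 1
LCM = 149*24/1 = 3576/1 = 3576

LCM = 3576


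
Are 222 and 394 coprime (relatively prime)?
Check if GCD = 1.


Euclidean algorithm:
394 = 1 * 222 + 172
222 = 1 * 172 + 50
172 = 3 * 50 + 22
50 = 2 * 22 + 6
22 = 3 * 6 + 4
6 = 1 * 4 + 2
4 = 2 * 2 + 0
GCD(222, 394) = 2

No, not coprime (GCD = 2)


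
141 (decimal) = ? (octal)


141 (base 10) = 141 (decimal)
141 (decimal) = 215 (base 8)


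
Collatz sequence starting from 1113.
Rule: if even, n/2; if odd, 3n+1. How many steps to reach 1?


1113 → 3340 → 1670 → 835 → 2506 → 1253 → 3760 → 1880 → 940 → 470 → 235 → 706 → 353 → 1060 → 530 → 265 → 796 → 398 → 199 → 598 → 299 → 898 → 449 → 1348 → 674 → 337 → 1012 → 506 → 253 → 760 → 380 → 190 → 95 → 286 → 143 → 430 → 215 → 646 → 323 → 970 → 485 → 1456 → 728 → 364 → 182 → 91 → 274 → 137 → 412 → 206 → 103 → 310 → 155 → 466 → 233 → 700 → 350 → 175 → 526 → 263 → 790 → 395 → 1186 → 593 → 1780 → 890 → 445 → 1336 → 668 → 334 → 167 → 502 → 251 → 754 → 377 → 1132 → 566 → 283 → 850 → 425 → 1276 → 638 → 319 → 958 → 479 → 1438 → 719 → 2158 → 1079 → 3238 → 1619 → 4858 → 2429 → 7288 → 3644 → 1822 → 911 → 2734 → 1367 → 4102 → 2051 → 6154 → 3077 → 9232 → 4616 → 2308 → 1154 → 577 → 1732 → 866 → 433 → 1300 → 650 → 325 → 976 → 488 → 244 → 122 → 61 → 184 → 92 → 46 → 23 → 70 → 35 → 106 → 53 → 160 → 80 → 40 → 20 → 10 → 5 → 16 → 8 → 4 → 2 → 1
Total steps = 137

137 steps


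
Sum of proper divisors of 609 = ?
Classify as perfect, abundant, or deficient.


Proper divisors: 1, 3, 7, 21, 29, 87, 203
Sum = 1 + 3 + 7 + 21 + 29 + 87 + 203 = 351
351 < 609 → deficient

s(609) = 351 (deficient)


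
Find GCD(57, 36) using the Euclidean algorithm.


57 = 1 * 36 + 21
36 = 1 * 21 + 15
21 = 1 * 15 + 6
15 = 2 * 6 + 3
6 = 2 * 3 + 0
GCD = 3


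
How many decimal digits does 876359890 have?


876359890 has 9 digits in base 10
floor(log10(876359890)) + 1 = floor(8.9427) + 1 = 9

9 digits (base 10)


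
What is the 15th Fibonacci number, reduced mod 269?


F(k) mod 269 for k=1..15:
1, 1, 2, 3, 5, 8, 13, 21, 34, 55, 89, 144, 233, 108, 72
F(15) mod 269 = 72


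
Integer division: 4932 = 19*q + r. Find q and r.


4932 = 19 * 259 + 11
Check: 4921 + 11 = 4932

q = 259, r = 11


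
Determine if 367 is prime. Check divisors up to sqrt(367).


Check divisors up to sqrt(367) = 19.1572
No divisors found.
367 is prime.

Yes, 367 is prime


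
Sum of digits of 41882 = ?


4 + 1 + 8 + 8 + 2 = 23


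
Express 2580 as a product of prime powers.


2580 / 2 = 1290
1290 / 2 = 645
645 / 3 = 215
215 / 5 = 43
43 / 43 = 1
2580 = 2^2 × 3 × 5 × 43


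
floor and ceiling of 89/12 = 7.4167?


89/12 = 7.4167
floor = 7
ceil = 8

floor = 7, ceil = 8


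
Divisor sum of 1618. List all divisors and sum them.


Divisors of 1618: 1, 2, 809, 1618
Sum = 1 + 2 + 809 + 1618 = 2430

σ(1618) = 2430


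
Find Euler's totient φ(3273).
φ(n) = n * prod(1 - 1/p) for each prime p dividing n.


3273 = 3 × 1091
Prime factors: 3, 1091
φ(3273) = 3273 × (1-1/3) × (1-1/1091)
= 3273 × 2/3 × 1090/1091 = 2180

φ(3273) = 2180


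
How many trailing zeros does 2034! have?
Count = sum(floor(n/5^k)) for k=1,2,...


floor(2034/5) = 406
floor(2034/25) = 81
floor(2034/125) = 16
floor(2034/625) = 3
Total = 506

506 trailing zeros


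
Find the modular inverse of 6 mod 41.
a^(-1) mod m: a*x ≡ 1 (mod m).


Use the extended Euclidean algorithm on (41, 6); each row r = 41*s + 6*t:
r=41, s=1, t=0
r=6, s=0, t=1
q=6: r=5, s=1, t=-6   [41*(1) + 6*(-6) = 5]
q=1: r=1, s=-1, t=7   [41*(-1) + 6*(7) = 1]
q=5: r=0, s=6, t=-41   [41*(6) + 6*(-41) = 0]
GCD = 1 with t = 7, so 6*(7) ≡ 1 (mod 41)
Inverse = 7 mod 41 = 7
Check: 6 * 7 = 42 ≡ 1 (mod 41)

6^(-1) ≡ 7 (mod 41)


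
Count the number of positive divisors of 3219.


3219 = 3^1 × 29^1 × 37^1
d(3219) = (1+1) × (1+1) × (1+1) = 8

8 divisors


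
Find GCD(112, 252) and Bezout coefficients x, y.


Tabular extended Euclidean (each row: r = 112*s + 252*t):
r=112, s=1, t=0
r=252, s=0, t=1
q=0: r=112, s=1, t=0   [112*(1) + 252*(0) = 112]
q=2: r=28, s=-2, t=1   [112*(-2) + 252*(1) = 28]
q=4: r=0, s=9, t=-4   [112*(9) + 252*(-4) = 0]
GCD = 28; from the row with r=28: x=-2, y=1
Check: 112*(-2) + 252*(1) = -224 + 252 = 28

GCD = 28, x = -2, y = 1


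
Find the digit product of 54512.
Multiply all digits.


5 × 4 × 5 × 1 × 2 = 200


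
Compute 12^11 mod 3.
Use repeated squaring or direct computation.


12^1 mod 3 = 0
12^2 mod 3 = 0
12^3 mod 3 = 0
12^4 mod 3 = 0
12^5 mod 3 = 0
12^6 mod 3 = 0
12^7 mod 3 = 0
12^8 mod 3 = 0
12^9 mod 3 = 0
12^10 mod 3 = 0
12^11 mod 3 = 0


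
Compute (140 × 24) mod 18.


140 × 24 = 3360
3360 mod 18 = 12


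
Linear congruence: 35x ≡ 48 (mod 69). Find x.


GCD(35, 69) = 1, unique solution
a^(-1) mod 69 = 2
x = 2 * 48 mod 69 = 27

x ≡ 27 (mod 69)


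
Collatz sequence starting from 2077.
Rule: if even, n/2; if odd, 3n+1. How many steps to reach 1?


2077 → 6232 → 3116 → 1558 → 779 → 2338 → 1169 → 3508 → 1754 → 877 → 2632 → 1316 → 658 → 329 → 988 → 494 → 247 → 742 → 371 → 1114 → 557 → 1672 → 836 → 418 → 209 → 628 → 314 → 157 → 472 → 236 → 118 → 59 → 178 → 89 → 268 → 134 → 67 → 202 → 101 → 304 → 152 → 76 → 38 → 19 → 58 → 29 → 88 → 44 → 22 → 11 → 34 → 17 → 52 → 26 → 13 → 40 → 20 → 10 → 5 → 16 → 8 → 4 → 2 → 1
Total steps = 63

63 steps


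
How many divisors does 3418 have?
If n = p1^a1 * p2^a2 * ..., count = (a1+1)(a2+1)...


3418 = 2^1 × 1709^1
d(3418) = (1+1) × (1+1) = 4

4 divisors


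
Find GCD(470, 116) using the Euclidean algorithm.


470 = 4 * 116 + 6
116 = 19 * 6 + 2
6 = 3 * 2 + 0
GCD = 2


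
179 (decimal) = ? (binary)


179 (base 10) = 179 (decimal)
179 (decimal) = 10110011 (base 2)


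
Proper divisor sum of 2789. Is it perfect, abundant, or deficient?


Proper divisors: 1
Sum = 1 = 1
1 < 2789 → deficient

s(2789) = 1 (deficient)


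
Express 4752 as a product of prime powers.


4752 / 2 = 2376
2376 / 2 = 1188
1188 / 2 = 594
594 / 2 = 297
297 / 3 = 99
99 / 3 = 33
33 / 3 = 11
11 / 11 = 1
4752 = 2^4 × 3^3 × 11


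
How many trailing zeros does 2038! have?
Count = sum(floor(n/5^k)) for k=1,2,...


floor(2038/5) = 407
floor(2038/25) = 81
floor(2038/125) = 16
floor(2038/625) = 3
Total = 507

507 trailing zeros


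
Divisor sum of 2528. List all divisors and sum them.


Divisors of 2528: 1, 2, 4, 8, 16, 32, 79, 158, 316, 632, 1264, 2528
Sum = 1 + 2 + 4 + 8 + 16 + 32 + 79 + 158 + 316 + 632 + 1264 + 2528 = 5040

σ(2528) = 5040


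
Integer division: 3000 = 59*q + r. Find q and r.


3000 = 59 * 50 + 50
Check: 2950 + 50 = 3000

q = 50, r = 50


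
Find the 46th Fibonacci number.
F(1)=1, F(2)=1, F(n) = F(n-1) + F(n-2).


Sequence: 1, 1, 2, 3, 5, 8, 13, 21, 34, 55, 89, 144, 233, 377, 610, 987, 1597, 2584, 4181, 6765, 10946, 17711, 28657, 46368, 75025, 121393, 196418, 317811, 514229, 832040, 1346269, 2178309, 3524578, 5702887, 9227465, 14930352, 24157817, 39088169, 63245986, 102334155, 165580141, 267914296, 433494437, 701408733, 1134903170, 1836311903
F(46) = 1836311903


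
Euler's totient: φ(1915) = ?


1915 = 5 × 383
Prime factors: 5, 383
φ(1915) = 1915 × (1-1/5) × (1-1/383)
= 1915 × 4/5 × 382/383 = 1528

φ(1915) = 1528


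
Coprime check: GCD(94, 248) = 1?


Euclidean algorithm:
248 = 2 * 94 + 60
94 = 1 * 60 + 34
60 = 1 * 34 + 26
34 = 1 * 26 + 8
26 = 3 * 8 + 2
8 = 4 * 2 + 0
GCD(94, 248) = 2

No, not coprime (GCD = 2)


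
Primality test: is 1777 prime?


Check divisors up to sqrt(1777) = 42.1545
No divisors found.
1777 is prime.

Yes, 1777 is prime


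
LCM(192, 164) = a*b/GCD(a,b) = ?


GCD(192, 164) = 4
LCM = 192*164/4 = 31488/4 = 7872

LCM = 7872


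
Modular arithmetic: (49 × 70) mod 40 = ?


49 × 70 = 3430
3430 mod 40 = 30


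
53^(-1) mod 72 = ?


Use the extended Euclidean algorithm on (72, 53); each row r = 72*s + 53*t:
r=72, s=1, t=0
r=53, s=0, t=1
q=1: r=19, s=1, t=-1   [72*(1) + 53*(-1) = 19]
q=2: r=15, s=-2, t=3   [72*(-2) + 53*(3) = 15]
q=1: r=4, s=3, t=-4   [72*(3) + 53*(-4) = 4]
q=3: r=3, s=-11, t=15   [72*(-11) + 53*(15) = 3]
q=1: r=1, s=14, t=-19   [72*(14) + 53*(-19) = 1]
q=3: r=0, s=-53, t=72   [72*(-53) + 53*(72) = 0]
GCD = 1 with t = -19, so 53*(-19) ≡ 1 (mod 72)
Inverse = -19 mod 72 = 53
Check: 53 * 53 = 2809 ≡ 1 (mod 72)

53^(-1) ≡ 53 (mod 72)


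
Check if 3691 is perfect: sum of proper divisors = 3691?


Proper divisors of 3691: 1
Sum = 1 = 1

No, 3691 is not perfect (1 ≠ 3691)


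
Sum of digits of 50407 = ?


5 + 0 + 4 + 0 + 7 = 16


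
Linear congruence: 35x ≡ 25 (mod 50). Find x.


GCD(35, 50) = 5 divides 25
Divide: 7x ≡ 5 (mod 10)
x ≡ 5 (mod 10)


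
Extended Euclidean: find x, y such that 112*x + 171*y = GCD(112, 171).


Tabular extended Euclidean (each row: r = 112*s + 171*t):
r=112, s=1, t=0
r=171, s=0, t=1
q=0: r=112, s=1, t=0   [112*(1) + 171*(0) = 112]
q=1: r=59, s=-1, t=1   [112*(-1) + 171*(1) = 59]
q=1: r=53, s=2, t=-1   [112*(2) + 171*(-1) = 53]
q=1: r=6, s=-3, t=2   [112*(-3) + 171*(2) = 6]
q=8: r=5, s=26, t=-17   [112*(26) + 171*(-17) = 5]
q=1: r=1, s=-29, t=19   [112*(-29) + 171*(19) = 1]
q=5: r=0, s=171, t=-112   [112*(171) + 171*(-112) = 0]
GCD = 1; from the row with r=1: x=-29, y=19
Check: 112*(-29) + 171*(19) = -3248 + 3249 = 1

GCD = 1, x = -29, y = 19


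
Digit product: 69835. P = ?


6 × 9 × 8 × 3 × 5 = 6480


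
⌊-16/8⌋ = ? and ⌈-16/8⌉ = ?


-16/8 = -2.0000
floor = -2
ceil = -2

floor = -2, ceil = -2


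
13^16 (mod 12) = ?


13^1 mod 12 = 1
13^2 mod 12 = 1
13^3 mod 12 = 1
13^4 mod 12 = 1
13^5 mod 12 = 1
13^6 mod 12 = 1
13^7 mod 12 = 1
13^8 mod 12 = 1
13^9 mod 12 = 1
13^10 mod 12 = 1
13^11 mod 12 = 1
13^12 mod 12 = 1
13^13 mod 12 = 1
13^14 mod 12 = 1
13^15 mod 12 = 1
13^16 mod 12 = 1


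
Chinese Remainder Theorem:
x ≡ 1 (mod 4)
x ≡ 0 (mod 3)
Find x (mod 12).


M = 4*3 = 12
M1 = M/4 = 3, M2 = M/3 = 4
M1^(-1) mod 4 = 3, M2^(-1) mod 3 = 1
x = 1*3*3 + 0*4*1 = 9
9 mod 12 = 9
Check: 9 mod 4 = 1 ✓, 9 mod 3 = 0 ✓

x ≡ 9 (mod 12)


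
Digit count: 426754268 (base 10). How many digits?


426754268 has 9 digits in base 10
floor(log10(426754268)) + 1 = floor(8.6302) + 1 = 9

9 digits (base 10)


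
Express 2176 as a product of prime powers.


2176 / 2 = 1088
1088 / 2 = 544
544 / 2 = 272
272 / 2 = 136
136 / 2 = 68
68 / 2 = 34
34 / 2 = 17
17 / 17 = 1
2176 = 2^7 × 17


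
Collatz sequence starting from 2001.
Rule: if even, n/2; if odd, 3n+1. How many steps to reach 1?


2001 → 6004 → 3002 → 1501 → 4504 → 2252 → 1126 → 563 → 1690 → 845 → 2536 → 1268 → 634 → 317 → 952 → 476 → 238 → 119 → 358 → 179 → 538 → 269 → 808 → 404 → 202 → 101 → 304 → 152 → 76 → 38 → 19 → 58 → 29 → 88 → 44 → 22 → 11 → 34 → 17 → 52 → 26 → 13 → 40 → 20 → 10 → 5 → 16 → 8 → 4 → 2 → 1
Total steps = 50

50 steps


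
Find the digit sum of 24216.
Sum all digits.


2 + 4 + 2 + 1 + 6 = 15


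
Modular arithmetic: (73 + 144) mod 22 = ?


73 + 144 = 217
217 mod 22 = 19


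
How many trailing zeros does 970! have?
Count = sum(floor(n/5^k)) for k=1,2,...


floor(970/5) = 194
floor(970/25) = 38
floor(970/125) = 7
floor(970/625) = 1
Total = 240

240 trailing zeros


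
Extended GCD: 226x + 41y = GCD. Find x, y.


Tabular extended Euclidean (each row: r = 226*s + 41*t):
r=226, s=1, t=0
r=41, s=0, t=1
q=5: r=21, s=1, t=-5   [226*(1) + 41*(-5) = 21]
q=1: r=20, s=-1, t=6   [226*(-1) + 41*(6) = 20]
q=1: r=1, s=2, t=-11   [226*(2) + 41*(-11) = 1]
q=20: r=0, s=-41, t=226   [226*(-41) + 41*(226) = 0]
GCD = 1; from the row with r=1: x=2, y=-11
Check: 226*(2) + 41*(-11) = 452 - 451 = 1

GCD = 1, x = 2, y = -11


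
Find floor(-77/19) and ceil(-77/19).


-77/19 = -4.0526
floor = -5
ceil = -4

floor = -5, ceil = -4


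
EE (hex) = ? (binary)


EE (base 16) = 238 (decimal)
238 (decimal) = 11101110 (base 2)


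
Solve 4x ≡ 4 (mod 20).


GCD(4, 20) = 4 divides 4
Divide: 1x ≡ 1 (mod 5)
x ≡ 1 (mod 5)


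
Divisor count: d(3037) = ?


3037 = 3037^1
d(3037) = (1+1) = 2

2 divisors


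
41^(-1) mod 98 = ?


Use the extended Euclidean algorithm on (98, 41); each row r = 98*s + 41*t:
r=98, s=1, t=0
r=41, s=0, t=1
q=2: r=16, s=1, t=-2   [98*(1) + 41*(-2) = 16]
q=2: r=9, s=-2, t=5   [98*(-2) + 41*(5) = 9]
q=1: r=7, s=3, t=-7   [98*(3) + 41*(-7) = 7]
q=1: r=2, s=-5, t=12   [98*(-5) + 41*(12) = 2]
q=3: r=1, s=18, t=-43   [98*(18) + 41*(-43) = 1]
q=2: r=0, s=-41, t=98   [98*(-41) + 41*(98) = 0]
GCD = 1 with t = -43, so 41*(-43) ≡ 1 (mod 98)
Inverse = -43 mod 98 = 55
Check: 41 * 55 = 2255 ≡ 1 (mod 98)

41^(-1) ≡ 55 (mod 98)


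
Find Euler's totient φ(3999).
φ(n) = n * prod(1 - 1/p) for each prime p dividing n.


3999 = 3 × 31 × 43
Prime factors: 3, 31, 43
φ(3999) = 3999 × (1-1/3) × (1-1/31) × (1-1/43)
= 3999 × 2/3 × 30/31 × 42/43 = 2520

φ(3999) = 2520


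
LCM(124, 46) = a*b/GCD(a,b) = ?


GCD(124, 46) = 2
LCM = 124*46/2 = 5704/2 = 2852

LCM = 2852


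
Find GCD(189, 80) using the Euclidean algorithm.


189 = 2 * 80 + 29
80 = 2 * 29 + 22
29 = 1 * 22 + 7
22 = 3 * 7 + 1
7 = 7 * 1 + 0
GCD = 1


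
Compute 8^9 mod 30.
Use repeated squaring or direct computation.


8^1 mod 30 = 8
8^2 mod 30 = 4
8^3 mod 30 = 2
8^4 mod 30 = 16
8^5 mod 30 = 8
8^6 mod 30 = 4
8^7 mod 30 = 2
8^8 mod 30 = 16
8^9 mod 30 = 8


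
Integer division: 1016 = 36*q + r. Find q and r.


1016 = 36 * 28 + 8
Check: 1008 + 8 = 1016

q = 28, r = 8


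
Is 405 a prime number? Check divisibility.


405 / 3 = 135 (exact division)
405 is NOT prime.

No, 405 is not prime


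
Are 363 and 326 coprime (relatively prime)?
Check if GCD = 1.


Euclidean algorithm:
363 = 1 * 326 + 37
326 = 8 * 37 + 30
37 = 1 * 30 + 7
30 = 4 * 7 + 2
7 = 3 * 2 + 1
2 = 2 * 1 + 0
GCD(363, 326) = 1

Yes, coprime (GCD = 1)


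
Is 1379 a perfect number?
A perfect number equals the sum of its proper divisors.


Proper divisors of 1379: 1, 7, 197
Sum = 1 + 7 + 197 = 205

No, 1379 is not perfect (205 ≠ 1379)


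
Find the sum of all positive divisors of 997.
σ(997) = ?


Divisors of 997: 1, 997
Sum = 1 + 997 = 998

σ(997) = 998


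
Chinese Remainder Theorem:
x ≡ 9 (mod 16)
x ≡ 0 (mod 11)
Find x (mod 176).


M = 16*11 = 176
M1 = M/16 = 11, M2 = M/11 = 16
M1^(-1) mod 16 = 3, M2^(-1) mod 11 = 9
x = 9*11*3 + 0*16*9 = 297
297 mod 176 = 121
Check: 121 mod 16 = 9 ✓, 121 mod 11 = 0 ✓

x ≡ 121 (mod 176)


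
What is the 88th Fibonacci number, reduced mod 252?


F(k) mod 252 for k=1..88:
1, 1, 2, 3, 5, 8, 13, 21, 34, 55, 89, 144, 233, 125, 106, 231, 85, 64, 149, 213, 110, 71, 181, 0, 181, 181, 110, 39, 149, 188, 85, 21, 106, 127, 233, 108, 89, 197, 34, 231, 13, 244, 5, 249, 2, 251, 1, 0, 1, 1, 2, 3, 5, 8, 13, 21, 34, 55, 89, 144, 233, 125, 106, 231, 85, 64, 149, 213, 110, 71, 181, 0, 181, 181, 110, 39, 149, 188, 85, 21, 106, 127, 233, 108, 89, 197, 34, 231
F(88) mod 252 = 231


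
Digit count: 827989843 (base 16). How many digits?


827989843 in base 16 = 315A1F53
Number of digits = 8

8 digits (base 16)


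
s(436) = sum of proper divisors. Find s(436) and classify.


Proper divisors: 1, 2, 4, 109, 218
Sum = 1 + 2 + 4 + 109 + 218 = 334
334 < 436 → deficient

s(436) = 334 (deficient)


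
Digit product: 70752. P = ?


7 × 0 × 7 × 5 × 2 = 0


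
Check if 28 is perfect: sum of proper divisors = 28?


Proper divisors of 28: 1, 2, 4, 7, 14
Sum = 1 + 2 + 4 + 7 + 14 = 28

Yes, 28 is perfect (28 = 28)


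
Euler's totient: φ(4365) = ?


4365 = 3^2 × 5 × 97
Prime factors: 3, 5, 97
φ(4365) = 4365 × (1-1/3) × (1-1/5) × (1-1/97)
= 4365 × 2/3 × 4/5 × 96/97 = 2304

φ(4365) = 2304


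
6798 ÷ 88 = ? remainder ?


6798 = 88 * 77 + 22
Check: 6776 + 22 = 6798

q = 77, r = 22


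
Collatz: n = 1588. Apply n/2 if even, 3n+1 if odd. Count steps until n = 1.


1588 → 794 → 397 → 1192 → 596 → 298 → 149 → 448 → 224 → 112 → 56 → 28 → 14 → 7 → 22 → 11 → 34 → 17 → 52 → 26 → 13 → 40 → 20 → 10 → 5 → 16 → 8 → 4 → 2 → 1
Total steps = 29

29 steps


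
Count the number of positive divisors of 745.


745 = 5^1 × 149^1
d(745) = (1+1) × (1+1) = 4

4 divisors


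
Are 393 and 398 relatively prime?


Euclidean algorithm:
398 = 1 * 393 + 5
393 = 78 * 5 + 3
5 = 1 * 3 + 2
3 = 1 * 2 + 1
2 = 2 * 1 + 0
GCD(393, 398) = 1

Yes, coprime (GCD = 1)


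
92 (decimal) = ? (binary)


92 (base 10) = 92 (decimal)
92 (decimal) = 1011100 (base 2)


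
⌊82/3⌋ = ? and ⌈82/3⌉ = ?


82/3 = 27.3333
floor = 27
ceil = 28

floor = 27, ceil = 28


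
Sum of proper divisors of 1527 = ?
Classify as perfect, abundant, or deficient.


Proper divisors: 1, 3, 509
Sum = 1 + 3 + 509 = 513
513 < 1527 → deficient

s(1527) = 513 (deficient)


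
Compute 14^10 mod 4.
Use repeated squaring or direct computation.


14^1 mod 4 = 2
14^2 mod 4 = 0
14^3 mod 4 = 0
14^4 mod 4 = 0
14^5 mod 4 = 0
14^6 mod 4 = 0
14^7 mod 4 = 0
14^8 mod 4 = 0
14^9 mod 4 = 0
14^10 mod 4 = 0


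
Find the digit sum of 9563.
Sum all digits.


9 + 5 + 6 + 3 = 23


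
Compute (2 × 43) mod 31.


2 × 43 = 86
86 mod 31 = 24


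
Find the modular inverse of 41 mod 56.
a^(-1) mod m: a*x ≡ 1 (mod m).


Use the extended Euclidean algorithm on (56, 41); each row r = 56*s + 41*t:
r=56, s=1, t=0
r=41, s=0, t=1
q=1: r=15, s=1, t=-1   [56*(1) + 41*(-1) = 15]
q=2: r=11, s=-2, t=3   [56*(-2) + 41*(3) = 11]
q=1: r=4, s=3, t=-4   [56*(3) + 41*(-4) = 4]
q=2: r=3, s=-8, t=11   [56*(-8) + 41*(11) = 3]
q=1: r=1, s=11, t=-15   [56*(11) + 41*(-15) = 1]
q=3: r=0, s=-41, t=56   [56*(-41) + 41*(56) = 0]
GCD = 1 with t = -15, so 41*(-15) ≡ 1 (mod 56)
Inverse = -15 mod 56 = 41
Check: 41 * 41 = 1681 ≡ 1 (mod 56)

41^(-1) ≡ 41 (mod 56)
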